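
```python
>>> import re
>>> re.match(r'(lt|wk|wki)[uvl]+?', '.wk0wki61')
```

None

`re.match` won't scan ahead — the pattern has to work from the very first character.
Here the string doesn't start with a match, so the call returns None.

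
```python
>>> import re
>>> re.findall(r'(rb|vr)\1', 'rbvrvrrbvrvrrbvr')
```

['vr', 'vr']

A backreference is literal: `\1` must see the identical characters the first group matched.
Walking the string: at [2:6] match 'vrvr', group 1 = 'vr'; at [8:12] match 'vrvr', group 1 = 'vr'.
One capturing group, so `findall` returns just the captured substring from each match — 2 in all.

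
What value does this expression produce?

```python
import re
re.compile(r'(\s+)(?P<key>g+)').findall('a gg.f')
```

[(' ', 'gg')]

The pattern matches one or more of whitespace (captured); then one or more of a literal 'g' (captured as 'key').
Walking the string: at [1:4] match ' gg', groups = (' ', 'gg').
2 groups means the one result is a tuple of 2 captured strings — 1 here.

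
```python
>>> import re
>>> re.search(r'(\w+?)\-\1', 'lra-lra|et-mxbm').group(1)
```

'lra'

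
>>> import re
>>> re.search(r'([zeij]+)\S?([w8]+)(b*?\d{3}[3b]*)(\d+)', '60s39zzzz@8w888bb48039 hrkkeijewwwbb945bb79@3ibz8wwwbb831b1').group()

This matches one or more of one of [zeij] (captured); then optionally a non-whitespace character; then one or more of one of [w8] (captured); then zero or more of the literal 'b' (lazy), then exactly 3 of a digit, then zero or more of one of [3b] (captured); then one or more of a digit (captured).
`search` walks the string left to right and returns the first match it finds.
The match spans [5:22] → 'zzzz@8w888bb48039'.
Captured: group 1 = 'zzzz', group 2 = '8w888', group 3 = 'bb4803', group 4 = '9'.

'zzzz@8w888bb48039'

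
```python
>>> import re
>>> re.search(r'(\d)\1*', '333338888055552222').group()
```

'33333'

The backreference `\1` re-matches whatever the first group consumed, character for character.
Unlike `match`, `search` isn't anchored — it looks for the pattern anywhere in the string.
The match spans [0:5] → '33333'.
Captured: group 1 = '3'.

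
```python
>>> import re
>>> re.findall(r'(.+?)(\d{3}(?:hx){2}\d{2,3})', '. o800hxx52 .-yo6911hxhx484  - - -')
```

[('. o800hxx52 .-yo6', '911hxhx484')]

The pattern matches one or more of any character (lazy) (captured); then exactly 3 of a digit, then the literal 'hx' repeated 2 times, then 2 to 3 of a digit (captured).
Walking the string: at [0:27] match '. o800hxx52 .-yo6911hxhx484', groups = ('. o800hxx52 .-yo6', '911hxhx484').
`findall` packs the 2 group values into a tuple for every match.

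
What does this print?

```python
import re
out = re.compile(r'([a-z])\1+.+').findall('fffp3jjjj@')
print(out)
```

['f']

The backreference `\1` re-matches whatever the first group consumed, character for character.
Matches: at [0:10] match 'fffp3jjjj@', group 1 = 'f'.
Because there's exactly one group, `findall` drops the full match and keeps group 1 from the one hit.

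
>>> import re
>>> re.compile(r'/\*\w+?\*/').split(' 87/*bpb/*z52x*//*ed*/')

Matches to split on: at [8:16] → '/*z52x*/'; at [16:22] → '/*ed*/'.
Each match becomes a cut point; 3 segments remain.

[' 87/*bpb', '', '']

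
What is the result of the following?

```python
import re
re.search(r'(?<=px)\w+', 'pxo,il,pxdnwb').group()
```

The positive lookaround only admits positions where the adjacent text matches; those characters stay outside the span.
`re.search` tries every starting position until one works.
The match spans [2:3] → 'o'.

'o'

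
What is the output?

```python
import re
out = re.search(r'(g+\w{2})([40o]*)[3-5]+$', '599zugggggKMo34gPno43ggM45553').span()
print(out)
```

(21, 29)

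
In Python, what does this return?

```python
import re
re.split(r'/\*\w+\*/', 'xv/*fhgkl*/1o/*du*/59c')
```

['xv', '1o', '59c']

Matches to split on: at [2:11] → '/*fhgkl*/'; at [13:19] → '/*du*/'.
Each match becomes a cut point; 3 segments remain.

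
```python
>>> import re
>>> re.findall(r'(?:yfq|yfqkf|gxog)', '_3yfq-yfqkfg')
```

Alternation tries branches left to right and keeps the first one that lets the overall match succeed at that position.
Scanning left to right: at [2:5] → 'yfq'; at [6:9] → 'yfq'.
No capturing groups, so `findall` returns the 2 full match strings.

['yfq', 'yfq']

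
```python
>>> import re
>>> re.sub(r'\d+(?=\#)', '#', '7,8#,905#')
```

'7,##,##'

The positive lookaround only admits positions where the adjacent text matches; those characters stay outside the span.
`sub` substitutes '#' at each match site.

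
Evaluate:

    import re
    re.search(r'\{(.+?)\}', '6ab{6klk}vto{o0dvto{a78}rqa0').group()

'{6klk}'

Lazy quantifiers expand one character at a time until the remainder of the pattern can match.
The match spans [3:9] → '{6klk}'.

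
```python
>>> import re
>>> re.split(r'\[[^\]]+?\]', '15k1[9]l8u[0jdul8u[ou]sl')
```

['15k1', 'l8u', 'sl']

Matches to split on: at [4:7] → '[9]'; at [10:22] → '[0jdul8u[ou]'.
Splitting on the pattern gives 3 pieces.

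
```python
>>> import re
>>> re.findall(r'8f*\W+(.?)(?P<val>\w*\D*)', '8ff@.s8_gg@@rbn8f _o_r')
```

[('s', '8_gg@@rbn'), ('_', 'o_r')]

The pattern matches a literal '8', then zero or more of the literal 'f', then one or more of a non-word character; then optionally any character (captured); then zero or more of a word character, then zero or more of a non-digit (captured as 'val').
Walking the string: at [0:15] match '8ff@.s8_gg@@rbn', groups = ('s', '8_gg@@rbn'); at [15:22] match '8f _o_r', groups = ('_', 'o_r').
With 2 capturing groups, `findall` returns a 2-tuple per match.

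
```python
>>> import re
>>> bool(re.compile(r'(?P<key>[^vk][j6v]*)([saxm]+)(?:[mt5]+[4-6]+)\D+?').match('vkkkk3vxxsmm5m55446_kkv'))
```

False

Pattern: any character except [vk], then zero or more of one of [j6v] (captured as 'key'); then one or more of one of [saxm] (captured); then one or more of one of [mt5], then one or more of a character in [4-6] (non-capturing group); then one or more of a non-digit (lazy).
`re.match` only tries the pattern at the start of the string.
Here the string doesn't start with a match, so the call returns None, and `bool(None)` is False.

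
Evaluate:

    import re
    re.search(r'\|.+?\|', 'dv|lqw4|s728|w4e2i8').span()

The match spans [2:8] → '|lqw4|'.

(2, 8)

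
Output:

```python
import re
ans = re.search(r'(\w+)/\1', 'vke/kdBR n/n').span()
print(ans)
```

(9, 12)

A backreference is literal: `\1` must see the identical characters the first group matched.
Unlike `match`, `search` isn't anchored — it looks for the pattern anywhere in the string.
The match spans [9:12] → 'n/n'.
Captured: group 1 = 'n'.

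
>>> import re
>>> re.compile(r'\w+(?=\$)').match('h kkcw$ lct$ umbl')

None

`re.match` only tries the pattern at the start of the string.
Here the string doesn't start with a match, so the call returns None.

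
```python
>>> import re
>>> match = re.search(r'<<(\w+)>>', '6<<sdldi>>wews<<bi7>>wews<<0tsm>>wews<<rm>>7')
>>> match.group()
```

The match spans [1:10] → '<<sdldi>>'.

'<<sdldi>>'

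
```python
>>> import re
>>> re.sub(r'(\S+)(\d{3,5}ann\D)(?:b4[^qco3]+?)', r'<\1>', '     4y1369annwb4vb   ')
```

Pattern: one or more of a non-whitespace character (captured); then 3 to 5 of a digit, then the literal 'ann', then a non-digit (captured); then the literal 'b4', then one or more of any character except [qco3] (lazy) (non-capturing group).
Lazy quantifiers expand one character at a time until the remainder of the pattern can match.
Matches: at [5:18] → '4y1369annwb4v'.
Each match is replaced using the text its own group 1 captured.

'     <4y1>b   '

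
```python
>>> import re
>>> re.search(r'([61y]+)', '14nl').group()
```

'1'

This matches one or more of one of [61y] (captured).
`re.search` tries every starting position until one works.
The match spans [0:1] → '1'.
Captured: group 1 = '1'.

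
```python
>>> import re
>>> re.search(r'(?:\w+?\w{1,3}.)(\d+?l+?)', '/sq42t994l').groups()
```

This matches one or more of a word character (lazy), then 1 to 3 of a word character, then any character (non-capturing group); then one or more of a digit (lazy), then one or more of the literal 'l' (lazy) (captured).
A non-greedy quantifier consumes as few characters as it can — just enough that the remainder of the pattern still matches from where it stops; whatever follows it matches normally.
Unlike `match`, `search` isn't anchored — it looks for the pattern anywhere in the string.
The match spans [1:10] → 'sq42t994l'.
Captured: group 1 = '994l'.

('994l',)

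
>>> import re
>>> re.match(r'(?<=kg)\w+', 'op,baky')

`re.match` won't scan ahead — the pattern has to work from the very first character.
Here the string doesn't start with a match, so the call returns None.

None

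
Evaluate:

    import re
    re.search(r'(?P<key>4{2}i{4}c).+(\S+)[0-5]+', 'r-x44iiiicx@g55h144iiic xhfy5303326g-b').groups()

The pattern matches exactly 2 of a literal '4', then exactly 4 of the literal 'i', then the literal 'c' (captured as 'key'); then one or more of any character; then one or more of a non-whitespace character (captured); then one or more of a character in [0-5].
`re.search` scans for the first position where the pattern succeeds.
The match spans [3:34] → '44iiiicx@g55h144iiic xhfy530332'.
Captured: group 1 = '44iiiic', group 2 = '3'.

('44iiiic', '3')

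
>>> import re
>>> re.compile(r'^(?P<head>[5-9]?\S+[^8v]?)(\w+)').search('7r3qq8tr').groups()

('7r3qq8t', 'r')

The match spans [0:8] → '7r3qq8tr'.
Captured: group 1 = '7r3qq8t', group 2 = 'r'.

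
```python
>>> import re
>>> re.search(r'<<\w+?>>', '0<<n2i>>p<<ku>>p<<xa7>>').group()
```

The match spans [1:8] → '<<n2i>>'.

'<<n2i>>'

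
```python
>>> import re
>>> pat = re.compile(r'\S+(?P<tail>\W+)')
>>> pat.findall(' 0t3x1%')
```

Pattern: one or more of a non-whitespace character; then one or more of a non-word character (captured as 'tail').
Scanning left to right: at [1:7] match '0t3x1%', group 1 = '%'.
With a single group, `findall` returns only what that group captured — 1 item.

['%']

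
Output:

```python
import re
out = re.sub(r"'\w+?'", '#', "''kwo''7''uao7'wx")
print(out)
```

'###wx

Matches: at [1:6] → "'kwo'"; at [6:9] → "'7'"; at [9:15] → "'uao7'".
Each match is replaced by '#'.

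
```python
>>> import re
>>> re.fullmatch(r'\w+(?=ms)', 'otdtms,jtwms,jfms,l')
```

Lookahead/lookbehind check context without consuming it, so the matched span excludes the asserted characters.
For `fullmatch`, every character of the input must be accounted for by the pattern.
Here the pattern can't cover the whole string, so the call returns None.

None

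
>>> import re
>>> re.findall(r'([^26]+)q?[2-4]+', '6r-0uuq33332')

['r-0uuq3333']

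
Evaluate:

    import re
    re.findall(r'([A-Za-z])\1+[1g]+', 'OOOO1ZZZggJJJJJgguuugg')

A backreference is literal: `\1` must see the identical characters the first group matched.
`findall` collects group 1 from each match (4 total).

['O', 'Z', 'J', 'u']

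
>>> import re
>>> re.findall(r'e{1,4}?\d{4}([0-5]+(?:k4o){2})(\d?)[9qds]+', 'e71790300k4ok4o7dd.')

[('0300k4ok4o', '7')]

This matches 1 to 4 of the literal 'e' (lazy), then exactly 4 of a digit; then one or more of a character in [0-5], then the literal 'k4o' repeated 2 times (captured); then optionally a digit (captured); then one or more of one of [9qds].
Scanning left to right: at [0:18] match 'e71790300k4ok4o7dd', groups = ('0300k4ok4o', '7').
2 groups means the one result is a tuple of 2 captured strings — 1 here.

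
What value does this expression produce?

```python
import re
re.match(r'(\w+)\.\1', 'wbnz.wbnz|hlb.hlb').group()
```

`match` is anchored at position 0; if the pattern doesn't fit there, it returns None.
The match spans [0:9] → 'wbnz.wbnz'.

'wbnz.wbnz'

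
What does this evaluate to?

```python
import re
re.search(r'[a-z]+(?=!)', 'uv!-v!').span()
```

(0, 2)

The lookaround is zero-width — it requires the adjacent text to match without consuming it, so the asserted text isn't part of the match.
The match spans [0:2] → 'uv'.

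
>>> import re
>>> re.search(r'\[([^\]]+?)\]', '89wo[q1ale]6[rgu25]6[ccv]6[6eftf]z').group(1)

'q1ale'

Unlike `match`, `search` isn't anchored — it looks for the pattern anywhere in the string.
The match spans [4:11] → '[q1ale]'.
Captured: group 1 = 'q1ale'.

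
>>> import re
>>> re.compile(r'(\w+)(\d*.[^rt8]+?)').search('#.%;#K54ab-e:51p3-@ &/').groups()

('K54ab', '-e')

This matches one or more of a word character (captured); then zero or more of a digit, then any character, then one or more of any character except [rt8] (lazy) (captured).
`re.search` tries every starting position until one works.
The match spans [5:12] → 'K54ab-e'.
Captured: group 1 = 'K54ab', group 2 = '-e'.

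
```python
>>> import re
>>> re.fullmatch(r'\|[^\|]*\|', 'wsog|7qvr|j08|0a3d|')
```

`re.fullmatch` requires the pattern to consume the entire string.
Here the pattern can't cover the whole string, so the call returns None.

None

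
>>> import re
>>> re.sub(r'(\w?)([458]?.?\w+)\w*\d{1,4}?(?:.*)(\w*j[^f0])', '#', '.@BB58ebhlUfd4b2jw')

'.#'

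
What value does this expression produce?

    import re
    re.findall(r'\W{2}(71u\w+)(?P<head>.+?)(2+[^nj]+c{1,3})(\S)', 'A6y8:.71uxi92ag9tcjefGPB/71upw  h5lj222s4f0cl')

[('71uxi92ag9tcjefGPB', '/71upw  h5lj', '222s4f0c', 'l')]

Because the quantifier is non-greedy, it stops expanding at the earliest point where the rest of the pattern can succeed.
`findall` packs the 4 group values into a tuple for every match.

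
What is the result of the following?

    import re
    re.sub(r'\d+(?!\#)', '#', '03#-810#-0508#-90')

`(?!…)`/`(?<!…)` only lets a position through if the neighbouring text does NOT match; no characters are consumed.
Each match is replaced by '#'.

'#3#-#0#-#8#-#'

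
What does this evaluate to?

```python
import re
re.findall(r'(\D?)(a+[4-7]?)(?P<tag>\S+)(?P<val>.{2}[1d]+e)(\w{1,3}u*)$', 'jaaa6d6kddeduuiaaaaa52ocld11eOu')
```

The pattern matches optionally a non-digit (captured); then one or more of a literal 'a', then optionally a character in [4-7] (captured); then one or more of a non-whitespace character (captured as 'tag'); then exactly 2 of any character, then one or more of one of [1d], then a literal 'e' (captured as 'val'); then 1 to 3 of a word character, then zero or more of a literal 'u' (captured); then anchored at the end.
Matches: at [0:31] match 'jaaa6d6kddeduuiaaaaa52ocld11eOu', groups = ('j', 'aaa6', 'd6kddeduuiaaaaa52ocl', 'd11e', 'Ou').
Multiple groups make `findall` return tuples — one 5-tuple for the one match.

[('j', 'aaa6', 'd6kddeduuiaaaaa52ocl', 'd11e', 'Ou')]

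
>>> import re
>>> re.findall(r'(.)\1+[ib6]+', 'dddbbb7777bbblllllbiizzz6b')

['d', '7', 'l', 'z']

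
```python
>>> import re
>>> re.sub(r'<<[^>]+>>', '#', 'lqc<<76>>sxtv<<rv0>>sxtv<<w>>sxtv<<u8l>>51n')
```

Matches: at [3:9] → '<<76>>'; at [13:20] → '<<rv0>>'; at [24:29] → '<<w>>'; at [33:40] → '<<u8l>>'.
Every occurrence is swapped for '#'.

'lqc#sxtv#sxtv#sxtv#51n'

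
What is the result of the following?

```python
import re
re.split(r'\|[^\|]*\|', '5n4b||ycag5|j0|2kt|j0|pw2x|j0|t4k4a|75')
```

['5n4b', 'ycag5', '2kt', 'pw2x', 't4k4a|75']

Matches to split on: at [4:6] → '||'; at [11:15] → '|j0|'; at [18:22] → '|j0|'; at [26:30] → '|j0|'.
The string is cut at each match, leaving 5 pieces.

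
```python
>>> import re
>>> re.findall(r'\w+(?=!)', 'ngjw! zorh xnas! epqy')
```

['ngjw', 'xnas']

Lookahead/lookbehind check context without consuming it, so the matched span excludes the asserted characters.
Matches: at [0:4] → 'ngjw'; at [11:15] → 'xnas'.
No capturing groups, so `findall` returns the 2 full match strings.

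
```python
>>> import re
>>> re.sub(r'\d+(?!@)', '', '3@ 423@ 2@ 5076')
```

The negative lookahead/lookbehind blocks any match where the forbidden context is present.
Each match is replaced by ''.

'3@ 3@ 2@ '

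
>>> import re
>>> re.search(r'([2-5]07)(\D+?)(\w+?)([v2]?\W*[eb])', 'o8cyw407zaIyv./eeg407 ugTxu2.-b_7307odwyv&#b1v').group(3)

'aIy'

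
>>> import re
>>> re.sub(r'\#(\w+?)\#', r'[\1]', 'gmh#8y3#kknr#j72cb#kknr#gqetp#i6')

Matches: at [3:8] → '#8y3#'; at [12:19] → '#j72cb#'; at [23:30] → '#gqetp#'.
Each match is replaced using the text its own group 1 captured.

'gmh[8y3]kknr[j72cb]kknr[gqetp]i6'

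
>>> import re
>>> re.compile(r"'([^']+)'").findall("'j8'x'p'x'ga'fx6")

['j8', 'p', 'ga']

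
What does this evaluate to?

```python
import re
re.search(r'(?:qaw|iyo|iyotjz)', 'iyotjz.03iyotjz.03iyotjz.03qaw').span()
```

(0, 3)

Branches in `(...|...)` are attempted left-to-right; the first branch that allows the whole pattern to succeed is taken.
The match spans [0:3] → 'iyo'.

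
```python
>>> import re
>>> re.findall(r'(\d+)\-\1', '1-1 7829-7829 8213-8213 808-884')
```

A backreference is literal: `\1` must see the identical characters the first group matched.
`findall` collects group 1 from each match (4 total).

['1', '7829', '8213', '8']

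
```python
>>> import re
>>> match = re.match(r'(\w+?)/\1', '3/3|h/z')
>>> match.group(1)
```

The backreference `\1` re-matches whatever the first group consumed, character for character.
`match` is anchored at position 0; if the pattern doesn't fit there, it returns None.
The match spans [0:3] → '3/3'.
Captured: group 1 = '3'.

'3'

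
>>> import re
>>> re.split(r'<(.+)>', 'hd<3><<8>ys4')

['hd', '3><<8', 'ys4']

Matches to split on: at [2:9] → '<3><<8>'.
Because the pattern has a capturing group, `split` also inserts each captured text between the pieces.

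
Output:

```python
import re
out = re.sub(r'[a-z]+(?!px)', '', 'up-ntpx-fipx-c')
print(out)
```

Because the assertion is negative and zero-width, positions next to the forbidden text are skipped.
Matches: at [0:2] → 'up'; at [3:7] → 'ntpx'; at [8:12] → 'fipx'; at [13:14] → 'c'.
`sub` substitutes '' at each match site.

---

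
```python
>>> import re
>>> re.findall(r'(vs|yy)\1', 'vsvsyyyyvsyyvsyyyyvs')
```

After group 1 captures some text, `\1` only succeeds where that same text appears again.
Matches: at [0:4] match 'vsvs', group 1 = 'vs'; at [4:8] match 'yyyy', group 1 = 'yy'; at [14:18] match 'yyyy', group 1 = 'yy'.
One capturing group, so `findall` returns just the captured substring from each match — 3 in all.

['vs', 'yy', 'yy']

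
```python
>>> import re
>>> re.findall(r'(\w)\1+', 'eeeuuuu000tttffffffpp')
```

['e', 'u', '0', 't', 'f', 'p']

After group 1 captures some text, `\1` only succeeds where that same text appears again.
Because there's exactly one group, `findall` drops the full match and keeps group 1 from each hit.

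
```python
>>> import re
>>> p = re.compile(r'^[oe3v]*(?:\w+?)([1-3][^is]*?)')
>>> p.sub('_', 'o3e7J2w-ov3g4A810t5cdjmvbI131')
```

'_w-ov3g4A810t5cdjmvbI131'

The `?` after the quantifier makes it lazy — it takes as little as possible before letting the rest of the pattern try.
Every occurrence is swapped for '_'.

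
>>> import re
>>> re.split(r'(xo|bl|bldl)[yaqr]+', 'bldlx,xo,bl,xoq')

`re.split` interleaves the captured-group text with the surrounding fragments.

['bldlx,xo,bl,', 'xo', '']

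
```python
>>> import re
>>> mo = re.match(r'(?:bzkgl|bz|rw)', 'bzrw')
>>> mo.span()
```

`re.match` won't scan ahead — the pattern has to work from the very first character.
The match spans [0:2] → 'bz'.

(0, 2)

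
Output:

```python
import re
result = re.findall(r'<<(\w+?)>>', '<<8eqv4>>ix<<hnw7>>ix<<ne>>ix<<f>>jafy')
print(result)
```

Walking the string: at [0:9] match '<<8eqv4>>', group 1 = '8eqv4'; at [11:19] match '<<hnw7>>', group 1 = 'hnw7'; at [21:27] match '<<ne>>', group 1 = 'ne'; at [29:34] match '<<f>>', group 1 = 'f'.
Because there's exactly one group, `findall` drops the full match and keeps group 1 from each hit.

['8eqv4', 'hnw7', 'ne', 'f']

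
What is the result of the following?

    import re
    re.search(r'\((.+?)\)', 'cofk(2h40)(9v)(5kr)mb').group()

'(2h40)'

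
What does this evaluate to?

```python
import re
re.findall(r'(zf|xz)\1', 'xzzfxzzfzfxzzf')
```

The backreference `\1` re-matches whatever the first group consumed, character for character.
Scanning left to right: at [6:10] match 'zfzf', group 1 = 'zf'.
One capturing group, so `findall` returns just the captured substring from the one match — 1 in all.

['zf']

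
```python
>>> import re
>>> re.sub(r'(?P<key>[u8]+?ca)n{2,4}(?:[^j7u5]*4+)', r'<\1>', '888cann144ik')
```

'<888ca>ik'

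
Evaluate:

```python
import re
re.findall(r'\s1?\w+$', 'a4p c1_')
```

Pattern: whitespace, then optionally the literal '1'; then one or more of a word character; then anchored at the end.
Matches: at [3:7] → ' c1_'.
No capturing groups, so `findall` returns the 1 full match string.

[' c1_']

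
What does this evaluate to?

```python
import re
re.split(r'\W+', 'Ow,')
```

The pattern matches one or more of a non-word character.
Matches to split on: at [2:3] → ','.
Splitting on the pattern gives 2 pieces.

['Ow', '']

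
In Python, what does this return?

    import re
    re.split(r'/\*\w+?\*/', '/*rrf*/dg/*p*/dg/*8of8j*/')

['', 'dg', 'dg', '']

Each match becomes a cut point; 4 segments remain.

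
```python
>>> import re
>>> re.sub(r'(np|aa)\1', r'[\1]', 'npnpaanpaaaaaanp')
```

'[np]aanp[aa]aanp'

`\1` has to match the exact text group 1 already captured.
Matches: at [0:4] → 'npnp'; at [8:12] → 'aaaa'.
The replacement refers to a captured group, so each match is rewritten using its own captured text.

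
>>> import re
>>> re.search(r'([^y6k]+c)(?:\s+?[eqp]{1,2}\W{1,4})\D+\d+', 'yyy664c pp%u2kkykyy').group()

This matches one or more of any character except [y6k], then the literal 'c' (captured); then one or more of whitespace (lazy), then 1 to 2 of one of [eqp], then 1 to 4 of a non-word character (non-capturing group); then one or more of a non-digit; then one or more of a digit.
`re.search` tries every starting position until one works.
The match spans [5:13] → '4c pp%u2'.
Captured: group 1 = '4c'.

'4c pp%u2'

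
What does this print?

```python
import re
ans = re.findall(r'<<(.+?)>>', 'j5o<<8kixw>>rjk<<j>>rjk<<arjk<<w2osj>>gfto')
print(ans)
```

A `+?`/`*?`/`{m,n}?` starts at its minimum and grows only as far as needed for what follows to match.
Because there's exactly one group, `findall` drops the full match and keeps group 1 from each hit.

['8kixw', 'j', 'arjk<<w2osj']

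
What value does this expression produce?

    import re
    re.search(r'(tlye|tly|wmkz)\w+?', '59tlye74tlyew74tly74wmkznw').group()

Alternation tries branches left to right and keeps the first one that lets the overall match succeed at that position.
`search` walks the string left to right and returns the first match it finds.
The match spans [2:7] → 'tlye7'.
Captured: group 1 = 'tlye'.

'tlye7'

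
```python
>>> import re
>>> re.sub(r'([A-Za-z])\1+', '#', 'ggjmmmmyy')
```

A backreference is literal: `\1` must see the identical characters the first group matched.
Matches: at [0:2] → 'gg'; at [3:7] → 'mmmm'; at [7:9] → 'yy'.
Every occurrence is swapped for '#'.

'#j##'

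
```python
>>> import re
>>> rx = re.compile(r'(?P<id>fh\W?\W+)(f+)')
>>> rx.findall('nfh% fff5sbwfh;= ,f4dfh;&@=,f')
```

[('fh% ', 'fff'), ('fh;= ,', 'f'), ('fh;&@=,', 'f')]

This matches the literal 'fh', then optionally a non-word character, then one or more of a non-word character (captured as 'id'); then one or more of a literal 'f' (captured).
Scanning left to right: at [1:8] match 'fh% fff', groups = ('fh% ', 'fff'); at [12:19] match 'fh;= ,f', groups = ('fh;= ,', 'f'); at [21:29] match 'fh;&@=,f', groups = ('fh;&@=,', 'f').
With 2 capturing groups, `findall` returns a 2-tuple per match.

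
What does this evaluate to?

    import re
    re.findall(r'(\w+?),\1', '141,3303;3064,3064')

['3064']

`\1` has to match the exact text group 1 already captured.
`findall` collects group 1 from the one match (1 total).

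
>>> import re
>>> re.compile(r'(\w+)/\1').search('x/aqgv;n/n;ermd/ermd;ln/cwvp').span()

`\1` has to match the exact text group 1 already captured.
`re.search` scans for the first position where the pattern succeeds.
The match spans [7:10] → 'n/n'.
Captured: group 1 = 'n'.

(7, 10)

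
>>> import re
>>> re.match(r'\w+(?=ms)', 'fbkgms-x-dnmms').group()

The positive lookaround only admits positions where the adjacent text matches; those characters stay outside the span.
`match` is anchored at position 0; if the pattern doesn't fit there, it returns None.
The match spans [0:4] → 'fbkg'.

'fbkg'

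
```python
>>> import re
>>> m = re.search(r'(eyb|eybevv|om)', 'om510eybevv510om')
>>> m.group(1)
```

'om'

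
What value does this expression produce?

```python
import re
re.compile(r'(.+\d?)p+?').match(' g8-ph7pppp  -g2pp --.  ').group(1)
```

The pattern matches one or more of any character, then optionally a digit (captured); then one or more of a literal 'p' (lazy).
With `match`, the pattern is implicitly anchored at the beginning.
The match spans [0:18] → ' g8-ph7pppp  -g2pp'.
Captured: group 1 = ' g8-ph7pppp  -g2p'.

' g8-ph7pppp  -g2p'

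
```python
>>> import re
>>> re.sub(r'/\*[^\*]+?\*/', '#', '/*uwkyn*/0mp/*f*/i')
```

'#0mp#i'

Every occurrence is swapped for '#'.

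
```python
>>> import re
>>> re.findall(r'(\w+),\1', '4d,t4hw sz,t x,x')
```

The backreference `\1` re-matches whatever the first group consumed, character for character.
With a single group, `findall` returns only what that group captured — 1 item.

['x']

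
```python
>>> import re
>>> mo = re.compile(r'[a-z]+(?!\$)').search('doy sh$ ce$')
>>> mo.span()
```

(0, 3)

A negative assertion filters positions out without eating any characters.
`re.search` scans for the first position where the pattern succeeds.
The match spans [0:3] → 'doy'.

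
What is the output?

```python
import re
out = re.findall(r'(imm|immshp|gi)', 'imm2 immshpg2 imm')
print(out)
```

['imm', 'imm', 'imm']

Alternation isn't longest-match — the leftmost alternative that fits at this position is chosen.
Matches: at [0:3] match 'imm', group 1 = 'imm'; at [5:8] match 'imm', group 1 = 'imm'; at [14:17] match 'imm', group 1 = 'imm'.
One capturing group, so `findall` returns just the captured substring from each match — 3 in all.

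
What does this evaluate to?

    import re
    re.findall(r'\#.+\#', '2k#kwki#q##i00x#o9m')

['#kwki#q##i00x#']

With no groups in the pattern, `findall` gives back each whole match — 1 here.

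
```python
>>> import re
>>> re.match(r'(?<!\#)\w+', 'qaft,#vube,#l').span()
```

(0, 4)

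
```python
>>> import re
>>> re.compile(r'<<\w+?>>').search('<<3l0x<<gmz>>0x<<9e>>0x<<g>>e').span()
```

(6, 13)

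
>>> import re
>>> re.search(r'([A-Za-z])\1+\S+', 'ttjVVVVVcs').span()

(0, 10)

`\1` is not a pattern — it's the concrete string captured by group 1, re-applied verbatim.
`search` walks the string left to right and returns the first match it finds.
The match spans [0:10] → 'ttjVVVVVcs'.
Captured: group 1 = 't'.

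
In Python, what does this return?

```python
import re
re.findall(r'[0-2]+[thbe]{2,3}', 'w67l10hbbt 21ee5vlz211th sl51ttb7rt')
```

This matches one or more of a character in [0-2]; then 2 to 3 of one of [thbe].
`findall` yields the raw match text (4 of them) because the pattern has no groups.

['10hbb', '21ee', '211th', '1ttb']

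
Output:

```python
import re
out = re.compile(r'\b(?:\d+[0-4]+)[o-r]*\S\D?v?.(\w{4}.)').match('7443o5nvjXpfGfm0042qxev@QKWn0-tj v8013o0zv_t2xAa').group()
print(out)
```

7443o5nvjXpfGf

The pattern matches a word boundary (`\b`, zero-width); then one or more of a digit, then one or more of a character in [0-4] (non-capturing group); then zero or more of a character in [o-r], then a non-whitespace character; then optionally a non-digit, then optionally the literal 'v', then any character; then exactly 4 of a word character, then any character (captured).
`re.match` won't scan ahead — the pattern has to work from the very first character.
The match spans [0:14] → '7443o5nvjXpfGf'.
Captured: group 1 = 'XpfGf'.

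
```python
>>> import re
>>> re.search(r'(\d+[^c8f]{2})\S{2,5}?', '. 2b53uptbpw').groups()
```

('2b5',)

This matches one or more of a digit, then exactly 2 of any character except [c8f] (captured); then 2 to 5 of a non-whitespace character (lazy).
Unlike `match`, `search` isn't anchored — it looks for the pattern anywhere in the string.
The match spans [2:7] → '2b53u'.
Captured: group 1 = '2b5'.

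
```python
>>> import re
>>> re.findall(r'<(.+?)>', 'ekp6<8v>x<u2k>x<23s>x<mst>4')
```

['8v', 'u2k', '23s', 'mst']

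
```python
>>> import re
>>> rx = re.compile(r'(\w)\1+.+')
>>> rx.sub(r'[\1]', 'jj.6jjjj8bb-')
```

'[j]'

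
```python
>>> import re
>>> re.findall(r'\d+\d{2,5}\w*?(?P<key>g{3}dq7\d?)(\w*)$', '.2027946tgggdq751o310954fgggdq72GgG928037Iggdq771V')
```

[('gggdq75', '1o310954fgggdq72GgG928037Iggdq771V')]

Pattern: one or more of a digit, then 2 to 5 of a digit, then zero or more of a word character (lazy); then exactly 3 of the literal 'g', then the literal 'dq7', then optionally a digit (captured as 'key'); then zero or more of a word character (captured); then anchored at the end.
The `?` after the quantifier makes it lazy — it takes as little as possible before letting the rest of the pattern try.
Walking the string: at [1:50] match '2027946tgggdq751o310954fgggdq72GgG928037Iggdq771V', groups = ('gggdq75', '1o310954fgggdq72GgG928037Iggdq771V').
Multiple groups make `findall` return tuples — one 2-tuple for the one match.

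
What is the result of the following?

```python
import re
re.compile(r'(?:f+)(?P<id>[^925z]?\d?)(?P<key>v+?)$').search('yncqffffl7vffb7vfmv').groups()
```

('m', 'v')

The match spans [16:19] → 'fmv'.
Captured: group 1 = 'm', group 2 = 'v'.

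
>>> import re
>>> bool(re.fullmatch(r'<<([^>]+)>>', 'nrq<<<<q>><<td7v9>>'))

False

`fullmatch` succeeds only if the pattern covers the string from start to end.
Here the pattern can't cover the whole string, so the call returns None, and `bool(None)` is False.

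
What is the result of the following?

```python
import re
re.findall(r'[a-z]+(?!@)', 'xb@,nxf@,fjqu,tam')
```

The negative lookahead/lookbehind blocks any match where the forbidden context is present.
Matches: at [0:1] → 'x'; at [4:6] → 'nx'; at [9:13] → 'fjqu'; at [14:17] → 'tam'.
`findall` yields the raw match text (4 of them) because the pattern has no groups.

['x', 'nx', 'fjqu', 'tam']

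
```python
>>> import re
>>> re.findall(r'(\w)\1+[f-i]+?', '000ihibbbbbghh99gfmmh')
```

['0', 'b', '9', 'm']

`\1` is not a pattern — it's the concrete string captured by group 1, re-applied verbatim.
Because there's exactly one group, `findall` drops the full match and keeps group 1 from each hit.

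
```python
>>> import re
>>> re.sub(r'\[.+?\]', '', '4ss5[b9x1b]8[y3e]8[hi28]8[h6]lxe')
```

The `?` after the quantifier makes it lazy — it takes as little as possible before letting the rest of the pattern try.
Matches: at [4:11] → '[b9x1b]'; at [12:17] → '[y3e]'; at [18:24] → '[hi28]'; at [25:29] → '[h6]'.
`sub` substitutes '' at each match site.

'4ss5888lxe'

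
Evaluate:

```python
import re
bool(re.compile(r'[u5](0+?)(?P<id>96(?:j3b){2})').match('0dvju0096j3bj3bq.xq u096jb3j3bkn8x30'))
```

False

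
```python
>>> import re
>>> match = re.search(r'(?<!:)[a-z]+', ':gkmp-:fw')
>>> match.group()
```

A negative assertion filters positions out without eating any characters.
`re.search` tries every starting position until one works.
The match spans [2:5] → 'kmp'.

'kmp'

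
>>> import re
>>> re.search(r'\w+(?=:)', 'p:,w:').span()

(0, 1)

Because the assertion is zero-width, the text it checks is not consumed and won't appear in the result.
Unlike `match`, `search` isn't anchored — it looks for the pattern anywhere in the string.
The match spans [0:1] → 'p'.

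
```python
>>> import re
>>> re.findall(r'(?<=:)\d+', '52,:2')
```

The positive lookaround only admits positions where the adjacent text matches; those characters stay outside the span.
Since nothing is captured, `findall` lists the 1 matched substring directly.

['2']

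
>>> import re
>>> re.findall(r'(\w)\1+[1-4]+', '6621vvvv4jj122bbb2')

The backreference `\1` re-matches whatever the first group consumed, character for character.
Walking the string: at [0:4] match '6621', group 1 = '6'; at [4:9] match 'vvvv4', group 1 = 'v'; at [9:14] match 'jj122', group 1 = 'j'; at [14:18] match 'bbb2', group 1 = 'b'.
With a single group, `findall` returns only what that group captured — 4 items.

['6', 'v', 'j', 'b']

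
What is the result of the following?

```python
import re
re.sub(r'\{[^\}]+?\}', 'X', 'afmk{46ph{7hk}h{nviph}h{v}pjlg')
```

'afmkXhXhXpjlg'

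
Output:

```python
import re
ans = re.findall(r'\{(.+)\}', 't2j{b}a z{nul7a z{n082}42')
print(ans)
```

['b}a z{nul7a z{n082']

Matches: at [3:23] match '{b}a z{nul7a z{n082}', group 1 = 'b}a z{nul7a z{n082'.
One capturing group, so `findall` returns just the captured substring from the one match — 1 in all.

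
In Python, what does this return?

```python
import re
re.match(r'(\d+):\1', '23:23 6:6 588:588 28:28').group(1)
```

`\1` has to match the exact text group 1 already captured.
`re.match` only tries the pattern at the start of the string.
The match spans [0:5] → '23:23'.
Captured: group 1 = '23'.

'23'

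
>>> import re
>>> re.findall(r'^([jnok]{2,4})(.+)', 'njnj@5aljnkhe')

[('njnj', '@5aljnkhe')]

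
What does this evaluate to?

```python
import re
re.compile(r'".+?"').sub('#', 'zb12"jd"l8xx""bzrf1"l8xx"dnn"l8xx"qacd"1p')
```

Matches: at [4:8] → '"jd"'; at [12:20] → '""bzrf1"'; at [24:29] → '"dnn"'; at [33:39] → '"qacd"'.
Every occurrence is swapped for '#'.

'zb12#l8xx#l8xx#l8xx#1p'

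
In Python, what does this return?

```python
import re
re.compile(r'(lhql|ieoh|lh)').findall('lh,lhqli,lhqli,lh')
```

['lh', 'lhql', 'lhql', 'lh']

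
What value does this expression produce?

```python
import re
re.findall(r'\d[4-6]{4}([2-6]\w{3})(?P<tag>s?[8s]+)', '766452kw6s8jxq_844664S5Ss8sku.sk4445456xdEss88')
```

With 2 capturing groups, `findall` returns a 2-tuple per match.

[('2kw6', 's8'), ('4S5S', 's8s'), ('6xdE', 'ss88')]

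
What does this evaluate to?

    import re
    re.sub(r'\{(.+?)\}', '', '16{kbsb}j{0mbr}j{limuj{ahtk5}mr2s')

'16jjmr2s'

Lazy quantifiers expand one character at a time until the remainder of the pattern can match.
Every occurrence is swapped for ''.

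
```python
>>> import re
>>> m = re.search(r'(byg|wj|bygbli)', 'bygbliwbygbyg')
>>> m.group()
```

Alternation tries branches left to right and keeps the first one that lets the overall match succeed at that position.
`search` walks the string left to right and returns the first match it finds.
The match spans [0:3] → 'byg'.
Captured: group 1 = 'byg'.

'byg'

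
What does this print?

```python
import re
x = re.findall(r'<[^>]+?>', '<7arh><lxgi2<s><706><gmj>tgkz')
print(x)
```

['<7arh>', '<lxgi2<s>', '<706>', '<gmj>']

Walking the string: at [0:6] → '<7arh>'; at [6:15] → '<lxgi2<s>'; at [15:20] → '<706>'; at [20:25] → '<gmj>'.
With no groups in the pattern, `findall` gives back each whole match — 4 here.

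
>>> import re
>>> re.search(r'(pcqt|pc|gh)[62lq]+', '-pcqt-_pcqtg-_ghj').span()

(1, 4)

The match spans [1:4] → 'pcq'.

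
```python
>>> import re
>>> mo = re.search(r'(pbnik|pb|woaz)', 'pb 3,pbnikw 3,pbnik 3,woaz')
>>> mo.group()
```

Unlike `match`, `search` isn't anchored — it looks for the pattern anywhere in the string.
The match spans [0:2] → 'pb'.
Captured: group 1 = 'pb'.

'pb'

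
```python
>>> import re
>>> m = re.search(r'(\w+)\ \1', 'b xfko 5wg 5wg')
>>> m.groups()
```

('5wg',)

`\1` is not a pattern — it's the concrete string captured by group 1, re-applied verbatim.
`re.search` scans for the first position where the pattern succeeds.
The match spans [7:14] → '5wg 5wg'.
Captured: group 1 = '5wg'.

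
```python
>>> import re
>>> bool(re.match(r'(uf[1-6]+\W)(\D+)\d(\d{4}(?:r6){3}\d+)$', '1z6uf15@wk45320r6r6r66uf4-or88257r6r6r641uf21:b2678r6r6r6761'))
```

False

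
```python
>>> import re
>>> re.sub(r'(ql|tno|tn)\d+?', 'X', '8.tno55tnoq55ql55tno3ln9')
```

`sub` substitutes 'X' at each match site.

'8.X5tnoq55X5Xln9'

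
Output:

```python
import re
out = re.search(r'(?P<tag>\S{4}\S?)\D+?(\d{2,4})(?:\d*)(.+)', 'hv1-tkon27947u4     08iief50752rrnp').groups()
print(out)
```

('hv1-t', '2794', 'u4     08iief50752rrnp')

The match spans [0:35] → 'hv1-tkon27947u4     08iief50752rrnp'.
Captured: group 1 = 'hv1-t', group 2 = '2794', group 3 = 'u4     08iief50752rrnp'.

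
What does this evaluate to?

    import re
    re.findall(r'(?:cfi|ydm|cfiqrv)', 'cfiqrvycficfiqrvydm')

['cfi', 'cfi', 'cfi', 'ydm']

Alternation isn't longest-match — the leftmost alternative that fits at this position is chosen.
Matches: at [0:3] → 'cfi'; at [7:10] → 'cfi'; at [10:13] → 'cfi'; at [16:19] → 'ydm'.
With no groups in the pattern, `findall` gives back each whole match — 4 here.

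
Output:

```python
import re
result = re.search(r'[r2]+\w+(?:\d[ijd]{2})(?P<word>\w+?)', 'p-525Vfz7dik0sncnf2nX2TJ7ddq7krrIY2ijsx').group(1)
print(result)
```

s

This matches one or more of one of [r2], then one or more of a word character; then a digit, then exactly 2 of one of [ijd] (non-capturing group); then one or more of a word character (lazy) (captured as 'word').
Because the quantifier is non-greedy, it stops expanding at the earliest point where the rest of the pattern can succeed.
`re.search` tries every starting position until one works.
The match spans [3:38] → '25Vfz7dik0sncnf2nX2TJ7ddq7krrIY2ijs'.
Captured: group 1 = 's'.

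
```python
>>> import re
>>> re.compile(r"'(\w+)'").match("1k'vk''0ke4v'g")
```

None

`match` is anchored at position 0; if the pattern doesn't fit there, it returns None.
Here position 0 doesn't satisfy it, so the call returns None.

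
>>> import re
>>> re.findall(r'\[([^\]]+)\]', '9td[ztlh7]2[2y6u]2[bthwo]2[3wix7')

['ztlh7', '2y6u', 'bthwo']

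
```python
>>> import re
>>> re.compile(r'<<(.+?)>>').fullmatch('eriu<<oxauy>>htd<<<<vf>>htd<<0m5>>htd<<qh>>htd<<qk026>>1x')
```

`fullmatch` succeeds only if the pattern covers the string from start to end.
Here there's no way to consume every character, so the call returns None.

None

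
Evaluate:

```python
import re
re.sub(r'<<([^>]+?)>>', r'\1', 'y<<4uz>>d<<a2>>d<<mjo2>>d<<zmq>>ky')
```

'y4uzda2dmjo2dzmqky'

Matches: at [1:8] → '<<4uz>>'; at [9:15] → '<<a2>>'; at [16:24] → '<<mjo2>>'; at [25:32] → '<<zmq>>'.
Each match is replaced using the text its own group 1 captured.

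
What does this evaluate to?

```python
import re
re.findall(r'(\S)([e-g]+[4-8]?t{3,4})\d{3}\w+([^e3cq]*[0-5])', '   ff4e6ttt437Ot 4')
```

The pattern matches a non-whitespace character (captured); then one or more of a character in [e-g], then optionally a character in [4-8], then 3 to 4 of the literal 't' (captured); then exactly 3 of a digit; then one or more of a word character; then zero or more of any character except [e3cq], then a character in [0-5] (captured).
`findall` packs the 3 group values into a tuple for every match.

[('4', 'e6ttt', ' 4')]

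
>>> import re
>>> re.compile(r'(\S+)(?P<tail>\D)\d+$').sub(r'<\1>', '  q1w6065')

'  <q1>'

This matches one or more of a non-whitespace character (captured); then a non-digit (captured as 'tail'); then one or more of a digit; then anchored at the end.
`\1` in the replacement pulls in group 1's text for each match.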